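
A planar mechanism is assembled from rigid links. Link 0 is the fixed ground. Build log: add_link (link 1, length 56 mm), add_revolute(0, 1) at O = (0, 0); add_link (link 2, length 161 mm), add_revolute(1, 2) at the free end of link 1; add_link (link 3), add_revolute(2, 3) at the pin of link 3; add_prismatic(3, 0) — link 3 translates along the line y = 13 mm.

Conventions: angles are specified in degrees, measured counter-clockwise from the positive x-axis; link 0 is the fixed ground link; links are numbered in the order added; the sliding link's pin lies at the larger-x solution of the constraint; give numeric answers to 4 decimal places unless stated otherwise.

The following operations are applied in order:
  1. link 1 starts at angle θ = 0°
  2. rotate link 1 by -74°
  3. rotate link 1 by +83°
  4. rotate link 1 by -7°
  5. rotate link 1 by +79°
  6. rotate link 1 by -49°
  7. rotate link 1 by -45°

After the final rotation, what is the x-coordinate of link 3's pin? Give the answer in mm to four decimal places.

geometry: r = 56 mm, L = 161 mm, e = 13 mm; θ starts at 0°
rotate link 1 by -74°: θ ← 0° -74° = -74°
rotate link 1 by +83°: θ ← -74° +83° = 9°
rotate link 1 by -7°: θ ← 9° -7° = 2°
rotate link 1 by +79°: θ ← 2° +79° = 81°
rotate link 1 by -49°: θ ← 81° -49° = 32°
rotate link 1 by -45°: θ ← 32° -45° = -13°
crank pin P = (r cos θ, r sin θ) = (54.564724, -12.597259)
h = r sin θ − e = -12.597259 − 13 = -25.597259
x = r cos θ + √(L² − h²) = 54.564724 + 158.952132 = 213.516856

213.5169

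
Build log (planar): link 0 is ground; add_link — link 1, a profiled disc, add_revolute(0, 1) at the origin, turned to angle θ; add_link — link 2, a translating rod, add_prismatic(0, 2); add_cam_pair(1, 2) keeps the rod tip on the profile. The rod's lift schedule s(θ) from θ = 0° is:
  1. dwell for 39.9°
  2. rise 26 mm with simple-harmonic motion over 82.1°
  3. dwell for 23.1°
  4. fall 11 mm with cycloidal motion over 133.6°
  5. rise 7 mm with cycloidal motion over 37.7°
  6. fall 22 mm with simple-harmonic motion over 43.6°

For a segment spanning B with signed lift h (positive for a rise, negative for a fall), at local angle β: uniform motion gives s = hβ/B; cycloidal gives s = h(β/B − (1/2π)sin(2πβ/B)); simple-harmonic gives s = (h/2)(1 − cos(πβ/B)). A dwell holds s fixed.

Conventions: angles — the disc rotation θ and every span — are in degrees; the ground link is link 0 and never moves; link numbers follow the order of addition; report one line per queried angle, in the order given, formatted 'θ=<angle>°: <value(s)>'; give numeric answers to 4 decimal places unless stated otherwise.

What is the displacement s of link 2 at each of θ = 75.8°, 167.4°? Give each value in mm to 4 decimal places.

seg 1 [0°–39.9°] dwell: s stays 0.0000
seg 2 [39.9°–122°] simple-harmonic, h=26: θ=75.8° here. β=35.9, B=82.1. 26/2·(1 − cos(π·0.4373)) = 10.4547 → s = 10.4547
seg 2 [39.9°–122°] simple-harmonic, h=26: full span → s += 26 → s = 26.0000
seg 3 [122°–145.1°] dwell: s stays 26.0000
seg 4 [145.1°–278.7°] cycloidal, h=-11: θ=167.4° here. β=22.3, B=133.6. -11·(0.1669 − sin(2π·0.1669)/(2π)) = -0.3186 → s = 25.6814

θ=75.8°: 10.4547
θ=167.4°: 25.6814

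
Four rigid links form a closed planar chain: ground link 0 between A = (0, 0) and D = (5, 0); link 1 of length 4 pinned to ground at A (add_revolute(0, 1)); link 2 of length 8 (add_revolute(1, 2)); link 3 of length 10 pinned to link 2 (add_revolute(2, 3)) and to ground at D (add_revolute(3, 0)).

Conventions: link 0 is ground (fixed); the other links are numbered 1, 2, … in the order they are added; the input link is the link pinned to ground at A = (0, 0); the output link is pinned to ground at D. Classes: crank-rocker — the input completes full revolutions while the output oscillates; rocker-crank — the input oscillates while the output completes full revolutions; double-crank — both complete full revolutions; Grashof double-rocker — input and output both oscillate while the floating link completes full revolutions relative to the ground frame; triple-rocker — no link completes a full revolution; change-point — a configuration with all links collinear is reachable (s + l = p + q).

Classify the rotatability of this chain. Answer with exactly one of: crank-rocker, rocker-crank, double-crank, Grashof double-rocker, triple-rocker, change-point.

lengths: ground=5, input=4, coupler=8, output=10
sorted: s=4 (shortest), l=10 (longest), p+q=13
s + l = 14 vs p + q = 13
s + l > p + q → non-Grashof → no link fully rotates → triple-rocker

triple-rocker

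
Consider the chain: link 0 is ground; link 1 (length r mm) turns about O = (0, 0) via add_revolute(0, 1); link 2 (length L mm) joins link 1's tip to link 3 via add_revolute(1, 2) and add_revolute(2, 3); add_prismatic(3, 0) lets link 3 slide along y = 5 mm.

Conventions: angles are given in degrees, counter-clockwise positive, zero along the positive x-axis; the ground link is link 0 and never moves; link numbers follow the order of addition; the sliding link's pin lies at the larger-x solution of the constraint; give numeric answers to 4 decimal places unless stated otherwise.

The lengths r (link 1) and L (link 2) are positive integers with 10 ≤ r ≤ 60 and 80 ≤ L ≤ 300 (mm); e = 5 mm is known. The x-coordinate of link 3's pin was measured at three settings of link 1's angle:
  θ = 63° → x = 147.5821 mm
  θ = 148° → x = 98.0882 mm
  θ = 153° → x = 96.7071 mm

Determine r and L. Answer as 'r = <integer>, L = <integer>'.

constraint per measurement: (x − r cos θ)² + (r sin θ − e)² = L²
subtracting the θ₁ and θ₂ equations cancels the r² and L² terms:
r = (x₁² − x₂²) / (2[(x₁cos θ₁ + e sin θ₁) − (x₂cos θ₂ + e sin θ₂)]) = 40.0000 → r = 40
L² = (x₁ − r cos θ₁)² + (r sin θ₁ − e)² = 17689.0039 → L = 133.0000 → L = 133
check at θ₃=153°: x = 96.7071 (printed 96.7071) ✓

r = 40, L = 133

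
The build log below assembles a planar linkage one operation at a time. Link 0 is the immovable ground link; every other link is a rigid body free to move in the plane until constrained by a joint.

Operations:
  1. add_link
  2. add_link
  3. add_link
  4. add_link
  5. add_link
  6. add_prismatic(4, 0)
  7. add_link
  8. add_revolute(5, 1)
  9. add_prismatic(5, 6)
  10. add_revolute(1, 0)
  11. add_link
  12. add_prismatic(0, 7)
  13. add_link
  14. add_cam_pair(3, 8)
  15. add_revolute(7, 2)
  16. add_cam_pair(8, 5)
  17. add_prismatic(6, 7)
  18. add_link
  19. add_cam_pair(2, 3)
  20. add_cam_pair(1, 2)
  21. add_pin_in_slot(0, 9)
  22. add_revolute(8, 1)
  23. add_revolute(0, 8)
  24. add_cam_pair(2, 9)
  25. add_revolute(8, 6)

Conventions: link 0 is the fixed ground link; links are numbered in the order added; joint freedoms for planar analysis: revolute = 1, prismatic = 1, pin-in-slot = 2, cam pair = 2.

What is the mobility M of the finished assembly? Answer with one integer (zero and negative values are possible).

link 0 = ground. State L|J1|J2 = 1|0|0
+link1  2|0|0
+link2  3|0|0
+link3  4|0|0
+link4  5|0|0
+link5  6|0|0
P(4,0) f=1→J1  6|1|0
+link6  7|1|0
R(5,1) f=1→J1  7|2|0
P(5,6) f=1→J1  7|3|0
R(1,0) f=1→J1  7|4|0
+link7  8|4|0
P(0,7) f=1→J1  8|5|0
+link8  9|5|0
C(3,8) f=2→J2  9|5|1
R(7,2) f=1→J1  9|6|1
C(8,5) f=2→J2  9|6|2
P(6,7) f=1→J1  9|7|2
+link9  10|7|2
C(2,3) f=2→J2  10|7|3
C(1,2) f=2→J2  10|7|4
PS(0,9) f=2→J2  10|7|5
R(8,1) f=1→J1  10|8|5
R(0,8) f=1→J1  10|9|5
C(2,9) f=2→J2  10|9|6
R(8,6) f=1→J1  10|10|6
M = 3(10−1)−2·10−6 = 27−20−6 = 1

M = 1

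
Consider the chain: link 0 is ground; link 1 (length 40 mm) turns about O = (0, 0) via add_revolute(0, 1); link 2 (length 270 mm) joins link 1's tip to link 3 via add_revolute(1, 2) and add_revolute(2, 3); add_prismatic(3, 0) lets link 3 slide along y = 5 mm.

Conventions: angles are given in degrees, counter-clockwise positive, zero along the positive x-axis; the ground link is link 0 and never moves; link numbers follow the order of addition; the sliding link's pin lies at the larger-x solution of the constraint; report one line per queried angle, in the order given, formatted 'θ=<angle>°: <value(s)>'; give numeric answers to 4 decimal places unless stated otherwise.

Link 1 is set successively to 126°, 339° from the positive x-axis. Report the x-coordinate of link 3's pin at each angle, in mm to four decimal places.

geometry: r = 40 mm, L = 270 mm, e = 5 mm
θ=126°: crank pin P = (r cos θ, r sin θ) = (-23.511410, 32.360680)
θ=126°: h = r sin θ − e = 32.360680 − 5 = 27.360680
θ=126°: x = r cos θ + √(L² − h²) = -23.511410 + 268.610114 = 245.098704
θ=339°: crank pin P = (r cos θ, r sin θ) = (37.343217, -14.334718)
θ=339°: h = r sin θ − e = -14.334718 − 5 = -19.334718
θ=339°: x = r cos θ + √(L² − h²) = 37.343217 + 269.306830 = 306.650047

θ=126°: 245.0987
θ=339°: 306.6500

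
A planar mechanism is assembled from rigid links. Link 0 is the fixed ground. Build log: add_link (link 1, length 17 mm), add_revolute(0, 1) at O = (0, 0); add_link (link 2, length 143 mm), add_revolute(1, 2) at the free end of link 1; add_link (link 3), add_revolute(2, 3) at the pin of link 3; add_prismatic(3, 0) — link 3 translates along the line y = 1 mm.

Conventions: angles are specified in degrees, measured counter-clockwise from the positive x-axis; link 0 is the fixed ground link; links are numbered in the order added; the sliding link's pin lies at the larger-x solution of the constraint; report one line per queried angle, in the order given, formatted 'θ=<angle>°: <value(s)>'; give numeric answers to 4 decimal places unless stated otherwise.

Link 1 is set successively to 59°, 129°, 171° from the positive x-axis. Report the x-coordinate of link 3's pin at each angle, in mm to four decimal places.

geometry: r = 17 mm, L = 143 mm, e = 1 mm
θ=59°: crank pin P = (r cos θ, r sin θ) = (8.755647, 14.571844)
θ=59°: h = r sin θ − e = 14.571844 − 1 = 13.571844
θ=59°: x = r cos θ + √(L² − h²) = 8.755647 + 142.354505 = 151.110152
θ=129°: crank pin P = (r cos θ, r sin θ) = (-10.698447, 13.211481)
θ=129°: h = r sin θ − e = 13.211481 − 1 = 12.211481
θ=129°: x = r cos θ + √(L² − h²) = -10.698447 + 142.477646 = 131.779200
θ=171°: crank pin P = (r cos θ, r sin θ) = (-16.790702, 2.659386)
θ=171°: h = r sin θ − e = 2.659386 − 1 = 1.659386
θ=171°: x = r cos θ + √(L² − h²) = -16.790702 + 142.990372 = 126.199670

θ=59°: 151.1102
θ=129°: 131.7792
θ=171°: 126.1997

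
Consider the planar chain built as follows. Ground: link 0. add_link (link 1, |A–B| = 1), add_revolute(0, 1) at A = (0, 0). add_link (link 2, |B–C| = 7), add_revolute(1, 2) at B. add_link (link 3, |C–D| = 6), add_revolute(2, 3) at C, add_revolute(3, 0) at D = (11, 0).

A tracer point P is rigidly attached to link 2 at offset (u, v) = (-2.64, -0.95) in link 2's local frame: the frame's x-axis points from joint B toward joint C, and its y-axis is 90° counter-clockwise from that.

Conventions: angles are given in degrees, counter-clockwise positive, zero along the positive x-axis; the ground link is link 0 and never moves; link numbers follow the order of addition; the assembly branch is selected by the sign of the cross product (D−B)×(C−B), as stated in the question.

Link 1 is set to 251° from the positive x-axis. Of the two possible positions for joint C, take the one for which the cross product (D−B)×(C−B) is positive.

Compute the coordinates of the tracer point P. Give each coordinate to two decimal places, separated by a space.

A=(0,0), D=(11.00,0)
B = A + 1.00·(cos251°, sin251°) = (-0.3256, -0.9455)
|BD| = 11.3650
circle(B,7.00) ∩ circle(D,6.00): a=6.2544, h=3.1436
  candidates: C₊=(5.6456,2.7075) cross=35.727; C₋=(6.1687,-3.5579) cross=-35.727
  branch + wants cross > 0 → take C=(5.6456,2.7075) (cross=35.727)
ex = (C−B)/|BC| = (0.8530,0.5219); ey = (-0.5219,0.8530)
P = B + -2.64·ex + -0.95·ey = (-2.0818,-3.1336)

-2.08 -3.13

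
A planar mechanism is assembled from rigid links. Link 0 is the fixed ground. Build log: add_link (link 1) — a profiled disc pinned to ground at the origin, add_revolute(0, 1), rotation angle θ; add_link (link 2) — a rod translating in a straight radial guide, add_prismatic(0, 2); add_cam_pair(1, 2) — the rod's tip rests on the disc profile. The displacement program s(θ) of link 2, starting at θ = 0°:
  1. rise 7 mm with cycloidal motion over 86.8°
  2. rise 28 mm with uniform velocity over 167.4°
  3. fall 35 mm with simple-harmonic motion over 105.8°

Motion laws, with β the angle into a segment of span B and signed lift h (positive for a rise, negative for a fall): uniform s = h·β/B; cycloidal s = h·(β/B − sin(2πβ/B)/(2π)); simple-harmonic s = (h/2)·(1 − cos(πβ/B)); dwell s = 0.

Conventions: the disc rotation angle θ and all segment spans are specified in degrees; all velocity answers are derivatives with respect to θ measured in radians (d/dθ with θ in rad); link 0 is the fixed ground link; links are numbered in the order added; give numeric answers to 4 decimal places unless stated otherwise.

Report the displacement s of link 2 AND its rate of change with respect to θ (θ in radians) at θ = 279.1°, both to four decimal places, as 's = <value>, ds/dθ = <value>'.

seg 1 [0°–86.8°] cycloidal, h=7: full span → s += 7 → s = 7.0000
seg 2 [86.8°–254.2°] uniform, h=28: full span → s += 28 → s = 35.0000
seg 3 [254.2°–360°] simple-harmonic, h=-35: θ=279.1° here. β=24.9, B=105.8. -35/2·(1 − cos(π·0.2353)) = -4.5694 → s = 30.4306
velocity in seg [254.2°–360°] (simple-harmonic), θ in radians: β = 24.9° = 0.4346 rad, B = 105.8° = 1.8466 rad; ds/dθ = (πh/(2B)) sin(πβ/B) = (π·(-35)/(2·1.8466)) sin(π·0.2353) = -20.061889 mm/rad

s = 30.4306, ds/dθ = -20.0619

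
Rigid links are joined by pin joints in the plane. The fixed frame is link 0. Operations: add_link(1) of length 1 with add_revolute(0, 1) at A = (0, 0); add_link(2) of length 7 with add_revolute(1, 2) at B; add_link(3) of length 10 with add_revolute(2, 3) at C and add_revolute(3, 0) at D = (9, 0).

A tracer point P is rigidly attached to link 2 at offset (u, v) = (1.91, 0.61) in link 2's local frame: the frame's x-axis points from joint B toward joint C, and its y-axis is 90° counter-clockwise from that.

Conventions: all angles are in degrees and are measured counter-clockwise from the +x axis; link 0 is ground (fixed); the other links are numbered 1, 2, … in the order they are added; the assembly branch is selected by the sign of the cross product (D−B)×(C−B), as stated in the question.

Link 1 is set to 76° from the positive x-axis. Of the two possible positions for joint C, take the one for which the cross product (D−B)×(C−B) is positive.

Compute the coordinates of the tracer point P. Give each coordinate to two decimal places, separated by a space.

A=(0,0), D=(9.00,0)
B = A + 1.00·(cos76°, sin76°) = (0.2419, 0.9703)
|BD| = 8.8117
circle(B,7.00) ∩ circle(D,10.00): a=1.5119, h=6.8348
  candidates: C₊=(2.4973,7.5970) cross=60.226; C₋=(0.9921,-5.9894) cross=-60.226
  branch + wants cross > 0 → take C=(2.4973,7.5970) (cross=60.226)
ex = (C−B)/|BC| = (0.3222,0.9467); ey = (-0.9467,0.3222)
P = B + 1.91·ex + 0.61·ey = (0.2798,2.9750)

0.28 2.97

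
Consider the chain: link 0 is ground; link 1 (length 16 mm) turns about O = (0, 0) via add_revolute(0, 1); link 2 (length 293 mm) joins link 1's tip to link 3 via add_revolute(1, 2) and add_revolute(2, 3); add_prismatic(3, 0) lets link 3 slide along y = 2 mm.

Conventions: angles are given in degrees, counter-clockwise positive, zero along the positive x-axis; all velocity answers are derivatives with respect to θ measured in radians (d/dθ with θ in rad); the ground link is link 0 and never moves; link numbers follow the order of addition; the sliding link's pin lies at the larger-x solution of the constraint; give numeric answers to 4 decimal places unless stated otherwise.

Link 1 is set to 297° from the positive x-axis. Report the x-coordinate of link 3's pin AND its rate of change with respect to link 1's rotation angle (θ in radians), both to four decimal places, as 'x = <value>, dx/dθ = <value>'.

geometry: r = 16 mm, L = 293 mm, e = 2 mm
crank pin P = (r cos θ, r sin θ) = (7.263848, -14.256104)
h = r sin θ − e = -14.256104 − 2 = -16.256104
x = r cos θ + √(L² − h²) = 7.263848 + 292.548695 = 299.812543
dx/dθ = −r sin θ − h·r cos θ/√(L² − h²) (θ in radians; h = -16.256104) = 14.659736

x = 299.8125, dx/dθ = 14.6597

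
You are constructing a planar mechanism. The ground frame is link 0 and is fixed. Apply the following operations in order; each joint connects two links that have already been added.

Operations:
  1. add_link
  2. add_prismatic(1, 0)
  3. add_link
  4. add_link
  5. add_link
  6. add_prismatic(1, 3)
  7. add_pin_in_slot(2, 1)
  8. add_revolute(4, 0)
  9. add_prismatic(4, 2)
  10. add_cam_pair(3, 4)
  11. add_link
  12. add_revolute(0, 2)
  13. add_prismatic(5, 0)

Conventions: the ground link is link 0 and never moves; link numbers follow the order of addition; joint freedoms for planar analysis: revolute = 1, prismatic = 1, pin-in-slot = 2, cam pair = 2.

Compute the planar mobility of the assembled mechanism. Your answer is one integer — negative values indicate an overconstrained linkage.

L=1 J1=0 J2=0
add link → L=2 J1=0 J2=0
P@1,0 dof=1 J1 → L=2 J1=1 J2=0
add link → L=3 J1=1 J2=0
add link → L=4 J1=1 J2=0
add link → L=5 J1=1 J2=0
P@1,3 dof=1 J1 → L=5 J1=2 J2=0
PS@2,1 dof=2 J2 → L=5 J1=2 J2=1
R@4,0 dof=1 J1 → L=5 J1=3 J2=1
P@4,2 dof=1 J1 → L=5 J1=4 J2=1
C@3,4 dof=2 J2 → L=5 J1=4 J2=2
add link → L=6 J1=4 J2=2
R@0,2 dof=1 J1 → L=6 J1=5 J2=2
P@5,0 dof=1 J1 → L=6 J1=6 J2=2
M=3(L−1)−2J1−J2=3·5−2·6−2=1

M = 1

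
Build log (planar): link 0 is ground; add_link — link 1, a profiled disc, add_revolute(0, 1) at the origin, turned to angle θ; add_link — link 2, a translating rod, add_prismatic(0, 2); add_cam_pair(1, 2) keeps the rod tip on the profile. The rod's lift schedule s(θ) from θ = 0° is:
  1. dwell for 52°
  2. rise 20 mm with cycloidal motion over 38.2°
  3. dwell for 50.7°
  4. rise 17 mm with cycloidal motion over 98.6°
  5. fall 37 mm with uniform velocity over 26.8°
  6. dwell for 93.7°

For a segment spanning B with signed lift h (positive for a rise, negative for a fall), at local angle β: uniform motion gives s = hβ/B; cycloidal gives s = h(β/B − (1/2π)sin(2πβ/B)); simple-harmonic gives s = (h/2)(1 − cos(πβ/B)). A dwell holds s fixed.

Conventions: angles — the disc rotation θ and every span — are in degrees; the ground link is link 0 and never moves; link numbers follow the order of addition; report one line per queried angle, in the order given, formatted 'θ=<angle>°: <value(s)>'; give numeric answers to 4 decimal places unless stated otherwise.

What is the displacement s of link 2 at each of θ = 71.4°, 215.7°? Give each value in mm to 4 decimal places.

seg 1 [0°–52°] dwell: s stays 0.0000
seg 2 [52°–90.2°] cycloidal, h=20: θ=71.4° here. β=19.4, B=38.2. 20·(0.5079 − sin(2π·0.5079)/(2π)) = 10.3141 → s = 10.3141
seg 2 [52°–90.2°] cycloidal, h=20: full span → s += 20 → s = 20.0000
seg 3 [90.2°–140.9°] dwell: s stays 20.0000
seg 4 [140.9°–239.5°] cycloidal, h=17: θ=215.7° here. β=74.8, B=98.6. 17·(0.7586 − sin(2π·0.7586)/(2π)) = 15.5982 → s = 35.5982

θ=71.4°: 10.3141
θ=215.7°: 35.5982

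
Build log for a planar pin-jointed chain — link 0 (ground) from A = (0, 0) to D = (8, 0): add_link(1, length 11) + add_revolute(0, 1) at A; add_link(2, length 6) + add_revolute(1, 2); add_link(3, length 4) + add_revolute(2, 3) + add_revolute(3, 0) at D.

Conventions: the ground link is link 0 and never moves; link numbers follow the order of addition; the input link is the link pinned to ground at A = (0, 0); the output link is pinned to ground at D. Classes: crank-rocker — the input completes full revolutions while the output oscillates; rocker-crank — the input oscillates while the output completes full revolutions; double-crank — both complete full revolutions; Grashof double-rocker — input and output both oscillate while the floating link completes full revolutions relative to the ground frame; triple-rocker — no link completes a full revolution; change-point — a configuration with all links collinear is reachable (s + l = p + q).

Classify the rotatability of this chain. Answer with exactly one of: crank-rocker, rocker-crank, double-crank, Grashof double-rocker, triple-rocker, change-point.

lengths: ground=8, input=11, coupler=6, output=4
sorted: s=4 (shortest), l=11 (longest), p+q=14
s + l = 15 vs p + q = 14
s + l > p + q → non-Grashof → no link fully rotates → triple-rocker

triple-rocker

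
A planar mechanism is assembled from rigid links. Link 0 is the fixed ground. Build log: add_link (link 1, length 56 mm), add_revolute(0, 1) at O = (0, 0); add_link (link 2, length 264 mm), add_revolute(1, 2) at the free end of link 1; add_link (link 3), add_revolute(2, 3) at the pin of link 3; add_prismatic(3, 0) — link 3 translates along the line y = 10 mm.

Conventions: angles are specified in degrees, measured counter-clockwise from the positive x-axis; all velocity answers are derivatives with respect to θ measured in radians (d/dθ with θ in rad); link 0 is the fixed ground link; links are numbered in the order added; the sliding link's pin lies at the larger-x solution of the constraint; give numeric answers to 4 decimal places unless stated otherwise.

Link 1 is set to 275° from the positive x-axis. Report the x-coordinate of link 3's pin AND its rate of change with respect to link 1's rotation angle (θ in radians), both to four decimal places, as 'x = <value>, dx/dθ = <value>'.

geometry: r = 56 mm, L = 264 mm, e = 10 mm
crank pin P = (r cos θ, r sin θ) = (4.880722, -55.786903)
h = r sin θ − e = -55.786903 − 10 = -65.786903
x = r cos θ + √(L² − h²) = 4.880722 + 255.671828 = 260.552549
dx/dθ = −r sin θ − h·r cos θ/√(L² − h²) (θ in radians; h = -65.786903) = 57.042761

x = 260.5525, dx/dθ = 57.0428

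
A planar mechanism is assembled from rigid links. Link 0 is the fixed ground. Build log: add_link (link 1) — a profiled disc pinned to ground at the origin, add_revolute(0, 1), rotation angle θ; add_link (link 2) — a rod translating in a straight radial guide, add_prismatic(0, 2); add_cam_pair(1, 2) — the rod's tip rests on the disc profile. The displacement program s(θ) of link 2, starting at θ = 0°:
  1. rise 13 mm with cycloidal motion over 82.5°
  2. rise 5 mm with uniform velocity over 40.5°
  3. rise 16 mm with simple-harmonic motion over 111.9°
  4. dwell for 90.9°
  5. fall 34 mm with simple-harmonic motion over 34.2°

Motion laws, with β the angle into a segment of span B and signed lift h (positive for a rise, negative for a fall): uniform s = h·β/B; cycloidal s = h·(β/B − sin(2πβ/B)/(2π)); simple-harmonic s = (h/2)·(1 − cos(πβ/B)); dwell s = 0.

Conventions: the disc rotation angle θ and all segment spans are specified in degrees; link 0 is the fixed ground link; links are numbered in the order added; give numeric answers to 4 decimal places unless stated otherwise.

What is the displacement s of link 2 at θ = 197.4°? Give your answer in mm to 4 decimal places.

seg 1 [0°–82.5°] cycloidal, h=13: full span → s += 13 → s = 13.0000
seg 2 [82.5°–123°] uniform, h=5: full span → s += 5 → s = 18.0000
seg 3 [123°–234.9°] simple-harmonic, h=16: θ=197.4° here. β=74.4, B=111.9. 16/2·(1 − cos(π·0.6649)) = 11.9610 → s = 29.9610

29.9610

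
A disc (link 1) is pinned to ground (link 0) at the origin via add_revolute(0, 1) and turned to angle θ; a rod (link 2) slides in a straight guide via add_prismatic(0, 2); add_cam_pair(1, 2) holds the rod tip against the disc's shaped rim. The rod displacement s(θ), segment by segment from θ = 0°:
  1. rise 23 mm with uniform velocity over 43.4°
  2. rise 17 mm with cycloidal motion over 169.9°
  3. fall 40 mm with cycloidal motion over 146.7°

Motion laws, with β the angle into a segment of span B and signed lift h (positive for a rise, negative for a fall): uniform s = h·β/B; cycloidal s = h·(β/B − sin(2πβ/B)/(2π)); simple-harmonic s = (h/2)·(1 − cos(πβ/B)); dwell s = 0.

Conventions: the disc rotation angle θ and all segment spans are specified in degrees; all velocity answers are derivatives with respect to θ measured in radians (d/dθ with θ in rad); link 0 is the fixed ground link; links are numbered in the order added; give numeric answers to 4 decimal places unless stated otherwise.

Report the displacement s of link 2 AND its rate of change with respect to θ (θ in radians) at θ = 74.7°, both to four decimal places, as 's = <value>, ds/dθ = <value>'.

segment 1 (0° to 43.4°, uniform, h = 23) is passed completely: s = 0.0000 + (23) = 23.0000
θ = 74.7° falls in segment 2 (43.4° to 213.3°, cycloidal, h = 17): β = 74.7 − 43.4 = 31.3°, B = 169.9°; Δs = 17·(0.1842 − sin(2π·0.1842)/(2π)) = 0.6540; s = 23.0000 + 0.6540 = 23.6540
velocity in seg [43.4°–213.3°] (cycloidal), θ in radians: β = 31.3° = 0.5463 rad, B = 169.9° = 2.9653 rad; ds/dθ = (h/B)(1 − cos(2πβ/B)) = (17/2.9653)(1 − cos(2π·0.1842)) = 3.430561 mm/rad

s = 23.6540, ds/dθ = 3.4306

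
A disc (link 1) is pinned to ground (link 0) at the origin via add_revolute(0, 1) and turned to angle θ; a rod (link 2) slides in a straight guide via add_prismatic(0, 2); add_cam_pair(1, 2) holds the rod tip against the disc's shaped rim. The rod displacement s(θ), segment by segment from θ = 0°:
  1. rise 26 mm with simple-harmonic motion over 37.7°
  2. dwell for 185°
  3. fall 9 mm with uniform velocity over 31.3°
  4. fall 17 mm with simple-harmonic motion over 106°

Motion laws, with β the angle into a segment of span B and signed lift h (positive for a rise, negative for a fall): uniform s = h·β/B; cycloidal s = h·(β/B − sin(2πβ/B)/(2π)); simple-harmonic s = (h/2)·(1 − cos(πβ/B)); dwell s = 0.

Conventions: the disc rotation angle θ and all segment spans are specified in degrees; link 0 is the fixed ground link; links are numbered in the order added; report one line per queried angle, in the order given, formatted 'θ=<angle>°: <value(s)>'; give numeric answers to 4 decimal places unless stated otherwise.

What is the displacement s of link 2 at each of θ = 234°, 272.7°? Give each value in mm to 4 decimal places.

segment 1 (0° to 37.7°, simple-harmonic, h = 26) is passed completely: s = 0.0000 + (26) = 26.0000
segment 2 (37.7° to 222.7°, dwell): s unchanged at 26.0000
θ = 234° falls in segment 3 (222.7° to 254°, uniform, h = -9): β = 234 − 222.7 = 11.3°, B = 31.3°; Δs = -9·11.3/31.3 = -3.2492; s = 26.0000 − 3.2492 = 22.7508
segment 3 (222.7° to 254°, uniform, h = -9) is passed completely: s = 26.0000 + (-9) = 17.0000
θ = 272.7° falls in segment 4 (254° to 360°, simple-harmonic, h = -17): β = 272.7 − 254 = 18.7°, B = 106°; Δs = -17/2·(1 − cos(π·0.1764)) = -1.2724; s = 17.0000 − 1.2724 = 15.7276

θ=234°: 22.7508
θ=272.7°: 15.7276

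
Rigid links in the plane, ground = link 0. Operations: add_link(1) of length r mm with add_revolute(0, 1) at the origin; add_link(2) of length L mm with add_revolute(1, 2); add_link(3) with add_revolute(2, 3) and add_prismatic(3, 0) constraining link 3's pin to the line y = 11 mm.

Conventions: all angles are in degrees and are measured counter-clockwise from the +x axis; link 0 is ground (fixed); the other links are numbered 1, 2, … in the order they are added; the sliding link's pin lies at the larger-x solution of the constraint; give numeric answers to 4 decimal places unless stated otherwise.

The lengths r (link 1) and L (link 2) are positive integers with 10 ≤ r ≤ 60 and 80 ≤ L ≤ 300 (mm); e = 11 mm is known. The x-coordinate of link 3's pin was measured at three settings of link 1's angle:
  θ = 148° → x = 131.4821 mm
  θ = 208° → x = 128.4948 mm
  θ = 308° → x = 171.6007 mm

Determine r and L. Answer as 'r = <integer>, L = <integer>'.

constraint per measurement: (x − r cos θ)² + (r sin θ − e)² = L²
subtracting the θ₁ and θ₂ equations cancels the r² and L² terms:
r = (x₁² − x₂²) / (2[(x₁cos θ₁ + e sin θ₁) − (x₂cos θ₂ + e sin θ₂)]) = 29.9988 → r = 30
L² = (x₁ − r cos θ₁)² + (r sin θ₁ − e)² = 24648.9846 → L = 157.0000 → L = 157
check at θ₃=308°: x = 171.6007 (printed 171.6007) ✓

r = 30, L = 157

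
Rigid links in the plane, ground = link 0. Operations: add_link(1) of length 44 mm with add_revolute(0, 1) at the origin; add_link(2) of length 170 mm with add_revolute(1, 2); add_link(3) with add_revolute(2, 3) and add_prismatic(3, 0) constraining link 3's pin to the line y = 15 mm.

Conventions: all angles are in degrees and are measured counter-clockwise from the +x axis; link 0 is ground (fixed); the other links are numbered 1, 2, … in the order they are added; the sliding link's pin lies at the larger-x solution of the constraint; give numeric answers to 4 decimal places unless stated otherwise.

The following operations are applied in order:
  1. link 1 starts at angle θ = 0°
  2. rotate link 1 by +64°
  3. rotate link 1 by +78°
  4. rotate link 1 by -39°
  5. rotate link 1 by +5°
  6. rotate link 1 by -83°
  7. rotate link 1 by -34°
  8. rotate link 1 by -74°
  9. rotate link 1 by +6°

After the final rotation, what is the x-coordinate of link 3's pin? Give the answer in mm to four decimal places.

geometry: r = 44 mm, L = 170 mm, e = 15 mm; θ starts at 0°
rotate link 1 by +64°: θ ← 0° +64° = 64°
rotate link 1 by +78°: θ ← 64° +78° = 142°
rotate link 1 by -39°: θ ← 142° -39° = 103°
rotate link 1 by +5°: θ ← 103° +5° = 108°
rotate link 1 by -83°: θ ← 108° -83° = 25°
rotate link 1 by -34°: θ ← 25° -34° = -9°
rotate link 1 by -74°: θ ← -9° -74° = -83°
rotate link 1 by +6°: θ ← -83° +6° = -77°
crank pin P = (r cos θ, r sin θ) = (9.897846, -42.872283)
h = r sin θ − e = -42.872283 − 15 = -57.872283
x = r cos θ + √(L² − h²) = 9.897846 + 159.846173 = 169.744019

169.7440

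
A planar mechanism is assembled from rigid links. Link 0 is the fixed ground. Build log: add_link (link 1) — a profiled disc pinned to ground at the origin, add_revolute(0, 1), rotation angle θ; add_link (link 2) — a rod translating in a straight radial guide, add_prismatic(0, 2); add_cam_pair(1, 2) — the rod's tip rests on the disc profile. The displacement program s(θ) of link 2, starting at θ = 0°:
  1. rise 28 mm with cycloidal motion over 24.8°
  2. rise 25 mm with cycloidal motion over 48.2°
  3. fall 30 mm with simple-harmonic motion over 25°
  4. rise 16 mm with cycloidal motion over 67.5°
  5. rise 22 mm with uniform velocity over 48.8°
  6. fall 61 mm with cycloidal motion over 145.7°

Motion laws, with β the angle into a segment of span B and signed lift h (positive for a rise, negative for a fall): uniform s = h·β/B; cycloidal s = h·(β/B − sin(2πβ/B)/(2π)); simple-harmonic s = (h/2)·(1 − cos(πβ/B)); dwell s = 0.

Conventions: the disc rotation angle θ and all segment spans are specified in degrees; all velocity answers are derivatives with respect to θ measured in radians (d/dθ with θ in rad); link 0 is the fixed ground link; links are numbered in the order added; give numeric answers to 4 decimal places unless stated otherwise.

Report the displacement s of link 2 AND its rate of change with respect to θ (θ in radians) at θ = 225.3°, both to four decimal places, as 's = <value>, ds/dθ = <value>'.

seg 1 [0°–24.8°] cycloidal, h=28: full span → s += 28 → s = 28.0000
seg 2 [24.8°–73°] cycloidal, h=25: full span → s += 25 → s = 53.0000
seg 3 [73°–98°] simple-harmonic, h=-30: full span → s += -30 → s = 23.0000
seg 4 [98°–165.5°] cycloidal, h=16: full span → s += 16 → s = 39.0000
seg 5 [165.5°–214.3°] uniform, h=22: full span → s += 22 → s = 61.0000
seg 6 [214.3°–360°] cycloidal, h=-61: θ=225.3° here. β=11, B=145.7. -61·(0.0755 − sin(2π·0.0755)/(2π)) = -0.1708 → s = 60.8292
velocity in seg [214.3°–360°] (cycloidal), θ in radians: β = 11° = 0.1920 rad, B = 145.7° = 2.5429 rad; ds/dθ = (h/B)(1 − cos(2πβ/B)) = ((-61)/2.5429)(1 − cos(2π·0.0755)) = -2.648682 mm/rad

s = 60.8292, ds/dθ = -2.6487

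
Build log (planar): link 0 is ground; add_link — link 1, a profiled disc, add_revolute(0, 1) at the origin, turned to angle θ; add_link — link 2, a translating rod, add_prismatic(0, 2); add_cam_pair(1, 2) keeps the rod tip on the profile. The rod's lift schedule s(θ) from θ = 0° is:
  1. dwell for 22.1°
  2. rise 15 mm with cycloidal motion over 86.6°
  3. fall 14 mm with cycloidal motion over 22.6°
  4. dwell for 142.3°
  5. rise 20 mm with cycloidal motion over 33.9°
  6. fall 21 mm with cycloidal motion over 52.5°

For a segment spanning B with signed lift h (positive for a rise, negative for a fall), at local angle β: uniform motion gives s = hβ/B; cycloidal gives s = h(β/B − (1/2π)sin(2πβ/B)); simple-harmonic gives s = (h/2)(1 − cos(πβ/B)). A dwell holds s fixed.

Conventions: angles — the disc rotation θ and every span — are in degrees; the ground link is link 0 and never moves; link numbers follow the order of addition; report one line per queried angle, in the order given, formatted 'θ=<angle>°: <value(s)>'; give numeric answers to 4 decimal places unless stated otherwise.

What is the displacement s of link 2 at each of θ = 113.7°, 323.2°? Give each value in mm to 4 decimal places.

seg 1 [0°–22.1°] dwell: s stays 0.0000
seg 2 [22.1°–108.7°] cycloidal, h=15: full span → s += 15 → s = 15.0000
seg 3 [108.7°–131.3°] cycloidal, h=-14: θ=113.7° here. β=5, B=22.6. -14·(0.2212 − sin(2π·0.2212)/(2π)) = -0.9055 → s = 14.0945
seg 3 [108.7°–131.3°] cycloidal, h=-14: full span → s += -14 → s = 1.0000
seg 4 [131.3°–273.6°] dwell: s stays 1.0000
seg 5 [273.6°–307.5°] cycloidal, h=20: full span → s += 20 → s = 21.0000
seg 6 [307.5°–360°] cycloidal, h=-21: θ=323.2° here. β=15.7, B=52.5. -21·(0.2990 − sin(2π·0.2990)/(2π)) = -3.0952 → s = 17.9048

θ=113.7°: 14.0945
θ=323.2°: 17.9048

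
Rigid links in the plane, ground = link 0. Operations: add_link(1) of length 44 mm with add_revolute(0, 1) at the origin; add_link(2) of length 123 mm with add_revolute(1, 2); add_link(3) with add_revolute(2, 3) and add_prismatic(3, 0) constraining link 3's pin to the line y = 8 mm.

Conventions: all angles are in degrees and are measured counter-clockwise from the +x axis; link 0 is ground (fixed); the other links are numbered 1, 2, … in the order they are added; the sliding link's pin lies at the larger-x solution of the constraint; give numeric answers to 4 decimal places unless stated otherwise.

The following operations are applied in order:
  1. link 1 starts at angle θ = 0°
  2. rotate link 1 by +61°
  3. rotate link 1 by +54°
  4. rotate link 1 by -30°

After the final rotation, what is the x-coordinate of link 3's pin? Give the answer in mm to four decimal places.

geometry: r = 44 mm, L = 123 mm, e = 8 mm; θ starts at 0°
rotate link 1 by +61°: θ ← 0° +61° = 61°
rotate link 1 by +54°: θ ← 61° +54° = 115°
rotate link 1 by -30°: θ ← 115° -30° = 85°
crank pin P = (r cos θ, r sin θ) = (3.834853, 43.832567)
h = r sin θ − e = 43.832567 − 8 = 35.832567
x = r cos θ + √(L² − h²) = 3.834853 + 117.664894 = 121.499746

121.4997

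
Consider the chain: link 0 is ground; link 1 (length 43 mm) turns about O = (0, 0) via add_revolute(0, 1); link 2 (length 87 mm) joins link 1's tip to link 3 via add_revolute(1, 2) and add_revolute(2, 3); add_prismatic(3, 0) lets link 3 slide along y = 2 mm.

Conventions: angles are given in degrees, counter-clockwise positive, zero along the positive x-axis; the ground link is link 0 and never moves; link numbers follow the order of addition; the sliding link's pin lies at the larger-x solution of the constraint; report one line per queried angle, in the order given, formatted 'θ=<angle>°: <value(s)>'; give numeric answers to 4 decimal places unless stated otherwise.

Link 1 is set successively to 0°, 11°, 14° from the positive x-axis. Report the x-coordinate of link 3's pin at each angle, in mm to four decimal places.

geometry: r = 43 mm, L = 87 mm, e = 2 mm
θ=0°: crank pin P = (r cos θ, r sin θ) = (43.000000, 0.000000)
θ=0°: h = r sin θ − e = 0.000000 − 2 = -2.000000
θ=0°: x = r cos θ + √(L² − h²) = 43.000000 + 86.977008 = 129.977008
θ=11°: crank pin P = (r cos θ, r sin θ) = (42.209969, 8.204787)
θ=11°: h = r sin θ − e = 8.204787 − 2 = 6.204787
θ=11°: x = r cos θ + √(L² − h²) = 42.209969 + 86.778457 = 128.988426
θ=14°: crank pin P = (r cos θ, r sin θ) = (41.722716, 10.402642)
θ=14°: h = r sin θ − e = 10.402642 − 2 = 8.402642
θ=14°: x = r cos θ + √(L² − h²) = 41.722716 + 86.593277 = 128.315993

θ=0°: 129.9770
θ=11°: 128.9884
θ=14°: 128.3160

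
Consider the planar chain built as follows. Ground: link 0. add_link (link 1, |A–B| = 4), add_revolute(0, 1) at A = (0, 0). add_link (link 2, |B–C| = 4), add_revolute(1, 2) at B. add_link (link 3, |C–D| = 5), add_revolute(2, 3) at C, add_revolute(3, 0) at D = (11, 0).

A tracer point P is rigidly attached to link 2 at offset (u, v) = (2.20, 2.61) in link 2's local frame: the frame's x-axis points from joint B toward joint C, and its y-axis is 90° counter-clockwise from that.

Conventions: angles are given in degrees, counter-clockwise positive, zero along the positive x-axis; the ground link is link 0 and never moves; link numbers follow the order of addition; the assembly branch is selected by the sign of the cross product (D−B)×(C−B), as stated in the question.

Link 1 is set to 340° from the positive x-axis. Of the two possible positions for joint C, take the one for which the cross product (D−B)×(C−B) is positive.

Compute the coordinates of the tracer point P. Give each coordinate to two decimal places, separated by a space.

A=(0,0), D=(11.00,0)
B = A + 4.00·(cos340°, sin340°) = (3.7588, -1.3681)
|BD| = 7.3693
circle(B,4.00) ∩ circle(D,5.00): a=3.0740, h=2.5594
  candidates: C₊=(6.3042,1.7175) cross=18.861; C₋=(7.2545,-3.3123) cross=-18.861
  branch + wants cross > 0 → take C=(6.3042,1.7175) (cross=18.861)
ex = (C−B)/|BC| = (0.6364,0.7714); ey = (-0.7714,0.6364)
P = B + 2.20·ex + 2.61·ey = (3.1454,1.9899)

3.15 1.99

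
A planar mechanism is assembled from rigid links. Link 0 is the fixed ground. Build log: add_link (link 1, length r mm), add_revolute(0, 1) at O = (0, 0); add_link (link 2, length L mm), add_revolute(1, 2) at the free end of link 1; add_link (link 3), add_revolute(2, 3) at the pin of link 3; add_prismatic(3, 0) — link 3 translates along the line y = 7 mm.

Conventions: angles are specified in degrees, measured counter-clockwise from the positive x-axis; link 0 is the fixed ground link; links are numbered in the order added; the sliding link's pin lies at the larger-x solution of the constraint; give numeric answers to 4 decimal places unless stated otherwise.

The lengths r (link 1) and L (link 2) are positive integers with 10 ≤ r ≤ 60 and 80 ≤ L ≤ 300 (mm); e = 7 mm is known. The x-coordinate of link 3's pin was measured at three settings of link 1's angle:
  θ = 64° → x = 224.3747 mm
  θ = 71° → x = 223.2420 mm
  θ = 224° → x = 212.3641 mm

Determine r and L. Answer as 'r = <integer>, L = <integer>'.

constraint per measurement: (x − r cos θ)² + (r sin θ − e)² = L²
subtracting the θ₁ and θ₂ equations cancels the r² and L² terms:
r = (x₁² − x₂²) / (2[(x₁cos θ₁ + e sin θ₁) − (x₂cos θ₂ + e sin θ₂)]) = 9.9996 → r = 10
L² = (x₁ − r cos θ₁)² + (r sin θ₁ − e)² = 48399.9869 → L = 220.0000 → L = 220
check at θ₃=224°: x = 212.3641 (printed 212.3641) ✓

r = 10, L = 220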